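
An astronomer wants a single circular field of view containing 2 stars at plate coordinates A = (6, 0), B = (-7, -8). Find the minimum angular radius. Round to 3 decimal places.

7.632

The smallest circle enclosing two points has them as diameter endpoints.
Centre = midpoint = (-0.5, -4); r² = |AB|²/4 = 233/4 = 58.25.
r = √(58.25) ≈ 7.632.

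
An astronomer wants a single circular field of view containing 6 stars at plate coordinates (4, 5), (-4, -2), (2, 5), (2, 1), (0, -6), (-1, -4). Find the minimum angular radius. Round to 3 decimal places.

A smallest enclosing disk is always determined by at most three of the input points on its boundary.
The minimum enclosing circle is determined by three boundary points: (4, 5), (-4, -2), (0, -6).
Their circumcentre is (49/30, -11/30) with r² = 15481/450.
The farthest remaining point (2, 5) is at distance² 13021/450 ≤ 15481/450.
r = √(15481/450) ≈ 5.865.

5.865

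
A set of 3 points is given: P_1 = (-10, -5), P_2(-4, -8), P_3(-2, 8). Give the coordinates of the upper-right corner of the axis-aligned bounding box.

(-2, 8)

x-range [-10, -2], y-range [-8, 8].
The upper-right corner is (-2, 8).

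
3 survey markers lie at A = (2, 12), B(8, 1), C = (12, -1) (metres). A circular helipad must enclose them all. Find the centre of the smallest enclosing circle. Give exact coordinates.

Side lengths²: AB² = 157, AC² = 269, BC² = 20.
Since AC² = 269 ≥ 157 + 20 = 177, the angle opposite AC is not acute, so the smallest enclosing circle has AC as diameter.
Centre = midpoint of AC = (7, 5.5), r² = 269/4 = 67.25.
Centre = (7, 5.5).

(7, 5.5)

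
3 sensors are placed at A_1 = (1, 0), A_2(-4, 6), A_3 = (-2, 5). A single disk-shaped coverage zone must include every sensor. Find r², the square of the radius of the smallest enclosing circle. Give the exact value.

Side lengths²: A_1A_2² = 61, A_1A_3² = 34, A_2A_3² = 5.
Since A_1A_2² = 61 ≥ 34 + 5 = 39, the angle opposite A_1A_2 is not acute, so the smallest enclosing circle has A_1A_2 as diameter.
Centre = midpoint of A_1A_2 = (-1.5, 3), r² = 61/4 = 15.25.

15.25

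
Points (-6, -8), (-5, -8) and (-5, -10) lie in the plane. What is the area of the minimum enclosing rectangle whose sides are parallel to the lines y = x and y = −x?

3

In coordinates u = x + y, v = x − y the rectangle is axis-aligned; the map (x,y)→(u,v) scales areas by 2.
u-values: -14, -13, -15; range = -13 − (-15) = 2.
v-values: 2, 3, 5; range = 5 − 2 = 3.
Area = (2 × 3) / 2 = 3.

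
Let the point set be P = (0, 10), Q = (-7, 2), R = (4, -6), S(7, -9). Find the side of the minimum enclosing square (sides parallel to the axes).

The bounding box has width 14 and height 19.
An axis-aligned square enclosing the set must have side ≥ max(width, height).
So the minimum side is max(14, 19) = 19.

19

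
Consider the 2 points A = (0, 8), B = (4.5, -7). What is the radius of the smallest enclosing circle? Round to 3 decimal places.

7.830

The smallest circle enclosing two points has them as diameter endpoints.
Centre = midpoint = (2.25, 0.5); r² = |AB|²/4 = 245.25/4 = 61.3125.
r = √(61.3125) ≈ 7.830.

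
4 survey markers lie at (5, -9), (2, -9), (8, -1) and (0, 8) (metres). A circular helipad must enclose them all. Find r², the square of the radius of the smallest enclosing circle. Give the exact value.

A smallest enclosing disk is always determined by at most three of the input points on its boundary.
The farthest pair is (5, -9)–(0, 8) with squared distance 314. The circle on this segment as diameter has centre (2.5, -0.5) and r² = 314/4 = 78.5.
Check (2, -9): distance² to centre = 72.5 ≤ 78.5, so it lies inside.
All remaining points lie in this disk, and no smaller disk contains both endpoints, so this is the minimum enclosing circle.

78.5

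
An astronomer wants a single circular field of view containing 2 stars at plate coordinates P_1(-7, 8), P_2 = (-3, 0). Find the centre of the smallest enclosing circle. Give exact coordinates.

The smallest circle enclosing two points has them as diameter endpoints.
Centre = midpoint = (-5, 4); r² = |P_1P_2|²/4 = 80/4 = 20.
Centre = (-5, 4).

(-5, 4)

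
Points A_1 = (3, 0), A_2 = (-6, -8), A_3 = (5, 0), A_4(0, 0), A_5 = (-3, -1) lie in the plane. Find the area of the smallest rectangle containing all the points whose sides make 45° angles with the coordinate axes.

In coordinates u = x + y, v = x − y the rectangle is axis-aligned; the map (x,y)→(u,v) scales areas by 2.
u-values: 3, -14, 5, 0, -4; range = 5 − (-14) = 19.
v-values: 3, 2, 5, 0, -2; range = 5 − (-2) = 7.
Area = (19 × 7) / 2 = 66.5.

66.5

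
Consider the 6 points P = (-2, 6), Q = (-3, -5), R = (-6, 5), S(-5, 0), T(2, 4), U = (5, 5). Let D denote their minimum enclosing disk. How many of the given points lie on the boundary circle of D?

A smallest enclosing disk is always determined by at most three of the input points on its boundary.
The minimum enclosing circle is determined by three boundary points: Q, R, U.
Their circumcentre is (-0.5, 1.2) with r² = 44.69.
The farthest remaining point P is at distance² 25.29 ≤ 44.69.
The points at distance exactly r from the centre are Q, R, U — 3 points.

3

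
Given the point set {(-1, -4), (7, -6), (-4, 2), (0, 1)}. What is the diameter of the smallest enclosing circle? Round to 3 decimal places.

13.601

By Welzl's lemma the MEC is supported by two points (diametrically opposite) or three points (on a circumcircle).
The farthest pair is (7, -6)–(-4, 2) with squared distance 185. The circle on this segment as diameter has centre (1.5, -2) and r² = 185/4 = 46.25.
Check (-1, -4): distance² to centre = 10.25 ≤ 46.25, so it lies inside.
All remaining points lie in this disk, and no smaller disk contains both endpoints, so this is the minimum enclosing circle.
Diameter = 2r = 2√(46.25) ≈ 13.601.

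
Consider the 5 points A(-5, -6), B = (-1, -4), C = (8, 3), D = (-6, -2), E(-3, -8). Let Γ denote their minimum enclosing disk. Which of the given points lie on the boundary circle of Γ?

By Welzl's lemma the MEC is supported by two points (diametrically opposite) or three points (on a circumcircle).
The farthest pair is A–C with squared distance 250. The circle on this segment as diameter has centre (1.5, -1.5) and r² = 250/4 = 62.5.
Check B: distance² to centre = 12.5 ≤ 62.5, so it lies inside.
All remaining points lie in this disk, and no smaller disk contains both endpoints, so this is the minimum enclosing circle.
The points at distance exactly r from the centre are A, C, E — 3 points.

A, C, E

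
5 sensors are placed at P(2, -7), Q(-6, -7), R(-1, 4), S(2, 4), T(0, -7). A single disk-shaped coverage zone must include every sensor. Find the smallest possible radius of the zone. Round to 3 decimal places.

By Welzl's lemma the MEC is supported by two points (diametrically opposite) or three points (on a circumcircle).
The farthest pair is Q–S with squared distance 185. The circle on this segment as diameter has centre (-2, -1.5) and r² = 185/4 = 46.25.
Check P: distance² to centre = 46.25 ≤ 46.25, so it lies inside.
All remaining points lie in this disk, and no smaller disk contains both endpoints, so this is the minimum enclosing circle.
r = √(46.25) ≈ 6.801.

6.801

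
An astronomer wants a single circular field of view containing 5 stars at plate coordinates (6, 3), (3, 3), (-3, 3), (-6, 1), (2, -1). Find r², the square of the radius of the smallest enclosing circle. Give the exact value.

37

The farthest pair is (6, 3)–(-6, 1) with squared distance 148. The circle on this segment as diameter has centre (0, 2) and r² = 148/4 = 37.
Check (3, 3): distance² to centre = 10 ≤ 37, so it lies inside.
All remaining points lie in this disk, and no smaller disk contains both endpoints, so this is the minimum enclosing circle.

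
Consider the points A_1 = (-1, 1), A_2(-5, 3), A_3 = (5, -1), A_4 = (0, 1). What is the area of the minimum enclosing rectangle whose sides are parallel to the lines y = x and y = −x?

42

In coordinates u = x + y, v = x − y the rectangle is axis-aligned; the map (x,y)→(u,v) scales areas by 2.
u-values: 0, -2, 4, 1; range = 4 − (-2) = 6.
v-values: -2, -8, 6, -1; range = 6 − (-8) = 14.
Area = (6 × 14) / 2 = 42.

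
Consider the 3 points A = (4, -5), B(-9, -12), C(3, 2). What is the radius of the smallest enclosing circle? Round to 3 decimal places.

9.220

Side lengths²: AB² = 218, AC² = 50, BC² = 340.
Since BC² = 340 ≥ 218 + 50 = 268, the angle opposite BC is not acute, so the smallest enclosing circle has BC as diameter.
Centre = midpoint of BC = (-3, -5), r² = 340/4 = 85.
r = √85 ≈ 9.220.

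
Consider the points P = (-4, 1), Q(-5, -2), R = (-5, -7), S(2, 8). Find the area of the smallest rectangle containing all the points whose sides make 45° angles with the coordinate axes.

88

In coordinates u = x + y, v = x − y the rectangle is axis-aligned; the map (x,y)→(u,v) scales areas by 2.
u-values: -3, -7, -12, 10; range = 10 − (-12) = 22.
v-values: -5, -3, 2, -6; range = 2 − (-6) = 8.
Area = (22 × 8) / 2 = 88.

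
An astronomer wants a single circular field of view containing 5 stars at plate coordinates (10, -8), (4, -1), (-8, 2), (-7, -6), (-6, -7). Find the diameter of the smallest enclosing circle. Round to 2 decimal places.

The minimum enclosing circle of a finite set is fixed by two of the points (as a diameter) or three (as a circumcircle).
The farthest pair is (10, -8)–(-8, 2) with squared distance 424. The circle on this segment as diameter has centre (1, -3) and r² = 424/4 = 106.
Check (4, -1): distance² to centre = 13 ≤ 106, so it lies inside.
All remaining points lie in this disk, and no smaller disk contains both endpoints, so this is the minimum enclosing circle.
Diameter = 2r = 2√106 ≈ 20.59.

20.59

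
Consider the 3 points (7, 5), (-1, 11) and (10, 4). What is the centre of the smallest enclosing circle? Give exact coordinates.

Call the three points A, B, C in the order given.
Side lengths²: AB² = 100, AC² = 10, BC² = 170.
Since BC² = 170 ≥ 100 + 10 = 110, the angle opposite BC is not acute, so the smallest enclosing circle has BC as diameter.
Centre = midpoint of BC = (4.5, 7.5), r² = 170/4 = 42.5.
Centre = (4.5, 7.5).

(4.5, 7.5)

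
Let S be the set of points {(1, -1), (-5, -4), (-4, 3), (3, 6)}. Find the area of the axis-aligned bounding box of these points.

80

x ranges over [-5, 3], width 8.
y ranges over [-4, 6], height 10.
Area = 8 × 10 = 80.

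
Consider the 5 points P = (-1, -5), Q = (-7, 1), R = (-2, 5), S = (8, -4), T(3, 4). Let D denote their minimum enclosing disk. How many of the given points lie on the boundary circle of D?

The minimum enclosing circle of a finite set is fixed by two of the points (as a diameter) or three (as a circumcircle).
The farthest pair is Q–S with squared distance 250. The circle on this segment as diameter has centre (0.5, -1.5) and r² = 250/4 = 62.5.
Check P: distance² to centre = 14.5 ≤ 62.5, so it lies inside.
All remaining points lie in this disk, and no smaller disk contains both endpoints, so this is the minimum enclosing circle.
The points at distance exactly r from the centre are Q, S — 2 points.

2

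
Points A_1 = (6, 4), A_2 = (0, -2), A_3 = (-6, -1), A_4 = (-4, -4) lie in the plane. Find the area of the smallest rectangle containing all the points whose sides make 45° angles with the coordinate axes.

In coordinates u = x + y, v = x − y the rectangle is axis-aligned; the map (x,y)→(u,v) scales areas by 2.
u-values: 10, -2, -7, -8; range = 10 − (-8) = 18.
v-values: 2, 2, -5, 0; range = 2 − (-5) = 7.
Area = (18 × 7) / 2 = 63.

63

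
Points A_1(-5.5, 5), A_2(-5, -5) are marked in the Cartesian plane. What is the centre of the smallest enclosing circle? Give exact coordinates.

(-5.25, 0)

The smallest circle enclosing two points has them as diameter endpoints.
Centre = midpoint = (-5.25, 0); r² = |A_1A_2|²/4 = 100.25/4 = 25.0625.
Centre = (-5.25, 0).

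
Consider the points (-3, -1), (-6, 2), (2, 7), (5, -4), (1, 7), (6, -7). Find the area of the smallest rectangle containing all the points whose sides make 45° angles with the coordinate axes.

In coordinates u = x + y, v = x − y the rectangle is axis-aligned; the map (x,y)→(u,v) scales areas by 2.
u-values: -4, -4, 9, 1, 8, -1; range = 9 − (-4) = 13.
v-values: -2, -8, -5, 9, -6, 13; range = 13 − (-8) = 21.
Area = (13 × 21) / 2 = 136.5.

136.5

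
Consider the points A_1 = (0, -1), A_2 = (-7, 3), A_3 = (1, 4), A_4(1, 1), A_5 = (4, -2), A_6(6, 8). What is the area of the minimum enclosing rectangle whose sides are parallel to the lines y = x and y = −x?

144

In coordinates u = x + y, v = x − y the rectangle is axis-aligned; the map (x,y)→(u,v) scales areas by 2.
u-values: -1, -4, 5, 2, 2, 14; range = 14 − (-4) = 18.
v-values: 1, -10, -3, 0, 6, -2; range = 6 − (-10) = 16.
Area = (18 × 16) / 2 = 144.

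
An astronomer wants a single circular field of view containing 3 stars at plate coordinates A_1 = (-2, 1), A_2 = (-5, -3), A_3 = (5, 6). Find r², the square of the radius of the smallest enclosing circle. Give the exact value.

Side lengths²: A_1A_2² = 25, A_1A_3² = 74, A_2A_3² = 181.
Since A_2A_3² = 181 ≥ 74 + 25 = 99, the angle opposite A_2A_3 is not acute, so the smallest enclosing circle has A_2A_3 as diameter.
Centre = midpoint of A_2A_3 = (0, 1.5), r² = 181/4 = 45.25.

45.25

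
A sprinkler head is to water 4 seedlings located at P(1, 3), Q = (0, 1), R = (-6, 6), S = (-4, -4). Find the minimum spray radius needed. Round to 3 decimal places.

A smallest enclosing disk is always determined by at most three of the input points on its boundary.
The minimum enclosing circle is determined by three boundary points: P, R, S.
Their circumcentre is (-3.90625, 1.21875) with r² = 27.244140625.
The farthest remaining point Q is at distance² 15.306640625 ≤ 27.244140625.
r = √(27.244140625) ≈ 5.220.

5.220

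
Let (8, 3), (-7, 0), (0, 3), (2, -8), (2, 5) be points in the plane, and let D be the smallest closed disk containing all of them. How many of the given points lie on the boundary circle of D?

3

A smallest enclosing disk is always determined by at most three of the input points on its boundary.
The minimum enclosing circle is determined by three boundary points: (8, 3), (-7, 0), (2, -8).
Their circumcentre is (83/98, -23/98) with r² = 295945/4802.
The farthest remaining point (2, 5) is at distance² 137969/4802 ≤ 295945/4802.
The points at distance exactly r from the centre are (8, 3), (-7, 0), (2, -8) — 3 points.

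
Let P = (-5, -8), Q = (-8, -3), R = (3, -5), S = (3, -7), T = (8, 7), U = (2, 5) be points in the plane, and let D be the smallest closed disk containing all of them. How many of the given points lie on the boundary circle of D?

2

The farthest pair is P–T with squared distance 394. The circle on this segment as diameter has centre (1.5, -0.5) and r² = 394/4 = 98.5.
Check Q: distance² to centre = 96.5 ≤ 98.5, so it lies inside.
All remaining points lie in this disk, and no smaller disk contains both endpoints, so this is the minimum enclosing circle.
The points at distance exactly r from the centre are P, T — 2 points.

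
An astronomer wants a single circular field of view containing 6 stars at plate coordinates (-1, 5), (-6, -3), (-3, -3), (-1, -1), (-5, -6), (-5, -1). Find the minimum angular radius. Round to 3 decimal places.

5.852

A smallest enclosing disk is always determined by at most three of the input points on its boundary.
The farthest pair is (-1, 5)–(-5, -6) with squared distance 137. The circle on this segment as diameter has centre (-3, -0.5) and r² = 137/4 = 34.25.
Check (-6, -3): distance² to centre = 15.25 ≤ 34.25, so it lies inside.
All remaining points lie in this disk, and no smaller disk contains both endpoints, so this is the minimum enclosing circle.
r = √(34.25) ≈ 5.852.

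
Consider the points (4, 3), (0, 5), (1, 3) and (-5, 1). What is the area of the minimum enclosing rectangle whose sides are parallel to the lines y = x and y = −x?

38.5

In coordinates u = x + y, v = x − y the rectangle is axis-aligned; the map (x,y)→(u,v) scales areas by 2.
u-values: 7, 5, 4, -4; range = 7 − (-4) = 11.
v-values: 1, -5, -2, -6; range = 1 − (-6) = 7.
Area = (11 × 7) / 2 = 38.5.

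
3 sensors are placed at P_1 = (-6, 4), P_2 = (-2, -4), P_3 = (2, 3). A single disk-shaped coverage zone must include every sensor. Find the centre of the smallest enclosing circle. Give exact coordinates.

(-7/3, 5/6)

Side lengths²: P_1P_2² = 80, P_1P_3² = 65, P_2P_3² = 65.
Since P_1P_2² = 80 < 65 + 65 = 130, the triangle is acute, so the smallest enclosing circle is the circumcircle.
Circumcentre = (-7/3, 5/6), r² = 845/36.
Centre = (-7/3, 5/6).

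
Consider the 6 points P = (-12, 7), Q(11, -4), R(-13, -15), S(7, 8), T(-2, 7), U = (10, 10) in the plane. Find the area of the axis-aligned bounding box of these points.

600

x ranges over [-13, 11], width 24.
y ranges over [-15, 10], height 25.
Area = 24 × 25 = 600.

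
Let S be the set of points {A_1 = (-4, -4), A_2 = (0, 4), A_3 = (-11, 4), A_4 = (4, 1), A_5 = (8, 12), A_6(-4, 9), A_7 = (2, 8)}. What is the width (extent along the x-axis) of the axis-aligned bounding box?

19

max x = 8, min x = -11, so width = 19.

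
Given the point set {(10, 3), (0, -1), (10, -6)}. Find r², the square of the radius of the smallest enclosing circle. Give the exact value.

36.25

Call the three points A, B, C in the order given.
Side lengths²: AB² = 116, AC² = 81, BC² = 125.
Since BC² = 125 < 116 + 81 = 197, the triangle is acute, so the smallest enclosing circle is the circumcircle.
Circumcentre = (6, -1.5), r² = 36.25.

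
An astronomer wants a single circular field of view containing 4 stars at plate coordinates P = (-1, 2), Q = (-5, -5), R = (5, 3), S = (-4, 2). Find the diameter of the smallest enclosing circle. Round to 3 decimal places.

The farthest pair is Q–R with squared distance 164. The circle on this segment as diameter has centre (0, -1) and r² = 164/4 = 41.
Check P: distance² to centre = 10 ≤ 41, so it lies inside.
All remaining points lie in this disk, and no smaller disk contains both endpoints, so this is the minimum enclosing circle.
Diameter = 2r = 2√41 ≈ 12.806.

12.806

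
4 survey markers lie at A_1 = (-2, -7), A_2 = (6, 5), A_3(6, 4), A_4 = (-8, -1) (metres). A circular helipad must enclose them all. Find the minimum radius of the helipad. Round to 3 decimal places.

By Welzl's lemma the MEC is supported by two points (diametrically opposite) or three points (on a circumcircle).
The minimum enclosing circle is determined by three boundary points: A_1, A_2, A_4.
Their circumcentre is (-0.4, 0.6) with r² = 60.32.
The farthest remaining point A_3 is at distance² 52.52 ≤ 60.32.
r = √(60.32) ≈ 7.767.

7.767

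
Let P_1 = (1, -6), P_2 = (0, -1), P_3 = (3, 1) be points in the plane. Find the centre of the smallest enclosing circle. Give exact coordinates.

Side lengths²: P_1P_2² = 26, P_1P_3² = 53, P_2P_3² = 13.
Since P_1P_3² = 53 ≥ 26 + 13 = 39, the angle opposite P_1P_3 is not acute, so the smallest enclosing circle has P_1P_3 as diameter.
Centre = midpoint of P_1P_3 = (2, -2.5), r² = 53/4 = 13.25.
Centre = (2, -2.5).

(2, -2.5)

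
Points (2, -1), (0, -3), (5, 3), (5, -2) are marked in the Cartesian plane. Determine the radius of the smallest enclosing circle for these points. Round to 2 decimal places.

The farthest pair is (0, -3)–(5, 3) with squared distance 61. The circle on this segment as diameter has centre (2.5, 0) and r² = 61/4 = 15.25.
Check (2, -1): distance² to centre = 1.25 ≤ 15.25, so it lies inside.
All remaining points lie in this disk, and no smaller disk contains both endpoints, so this is the minimum enclosing circle.
r = √(15.25) ≈ 3.91.

3.91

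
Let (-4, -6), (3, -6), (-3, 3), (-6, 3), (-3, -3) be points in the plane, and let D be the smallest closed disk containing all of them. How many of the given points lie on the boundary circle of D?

By Welzl's lemma the MEC is supported by two points (diametrically opposite) or three points (on a circumcircle).
The farthest pair is (3, -6)–(-6, 3) with squared distance 162. The circle on this segment as diameter has centre (-1.5, -1.5) and r² = 162/4 = 40.5.
Check (-4, -6): distance² to centre = 26.5 ≤ 40.5, so it lies inside.
All remaining points lie in this disk, and no smaller disk contains both endpoints, so this is the minimum enclosing circle.
The points at distance exactly r from the centre are (3, -6), (-6, 3) — 2 points.

2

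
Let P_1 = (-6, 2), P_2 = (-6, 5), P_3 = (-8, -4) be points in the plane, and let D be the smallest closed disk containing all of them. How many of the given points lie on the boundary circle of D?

2

Side lengths²: P_1P_2² = 9, P_1P_3² = 40, P_2P_3² = 85.
Since P_2P_3² = 85 ≥ 40 + 9 = 49, the angle opposite P_2P_3 is not acute, so the smallest enclosing circle has P_2P_3 as diameter.
Centre = midpoint of P_2P_3 = (-7, 0.5), r² = 85/4 = 21.25.
The points at distance exactly r from the centre are P_2, P_3 — 2 points.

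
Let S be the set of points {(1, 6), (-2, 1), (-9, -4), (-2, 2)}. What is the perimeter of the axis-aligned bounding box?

Width = max x − min x = 1 − (-9) = 10.
Height = max y − min y = 6 − (-4) = 10.
Perimeter = 2(10 + 10) = 40.

40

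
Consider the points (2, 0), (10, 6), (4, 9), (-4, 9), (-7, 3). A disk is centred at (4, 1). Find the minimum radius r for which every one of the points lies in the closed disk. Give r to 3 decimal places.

11.314

The required radius is the distance from (4, 1) to the farthest point.
Squared distances: 5, 61, 64, 128, 125.
Maximum is 128, attained at (-4, 9).
r = √128 ≈ 11.314.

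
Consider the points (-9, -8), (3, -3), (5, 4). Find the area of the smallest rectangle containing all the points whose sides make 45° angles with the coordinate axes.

In coordinates u = x + y, v = x − y the rectangle is axis-aligned; the map (x,y)→(u,v) scales areas by 2.
u-values: -17, 0, 9; range = 9 − (-17) = 26.
v-values: -1, 6, 1; range = 6 − (-1) = 7.
Area = (26 × 7) / 2 = 91.

91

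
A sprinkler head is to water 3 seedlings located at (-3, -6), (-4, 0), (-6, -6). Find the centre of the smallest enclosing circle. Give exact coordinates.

(-4.5, -19/6)

Call the three points A, B, C in the order given.
Side lengths²: AB² = 37, AC² = 9, BC² = 40.
Since BC² = 40 < 37 + 9 = 46, the triangle is acute, so the smallest enclosing circle is the circumcircle.
Circumcentre = (-4.5, -19/6), r² = 185/18.
Centre = (-4.5, -19/6).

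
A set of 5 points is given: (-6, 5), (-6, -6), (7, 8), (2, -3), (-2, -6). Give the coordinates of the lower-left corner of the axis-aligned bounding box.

x-range [-6, 7], y-range [-6, 8].
The lower-left corner is (-6, -6).

(-6, -6)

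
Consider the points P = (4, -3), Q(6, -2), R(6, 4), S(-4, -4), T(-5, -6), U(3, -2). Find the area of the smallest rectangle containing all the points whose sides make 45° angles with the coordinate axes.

84

In coordinates u = x + y, v = x − y the rectangle is axis-aligned; the map (x,y)→(u,v) scales areas by 2.
u-values: 1, 4, 10, -8, -11, 1; range = 10 − (-11) = 21.
v-values: 7, 8, 2, 0, 1, 5; range = 8 − 0 = 8.
Area = (21 × 8) / 2 = 84.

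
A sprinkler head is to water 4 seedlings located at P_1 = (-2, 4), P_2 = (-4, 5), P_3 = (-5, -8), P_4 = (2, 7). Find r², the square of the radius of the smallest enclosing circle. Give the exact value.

A smallest enclosing disk is always determined by at most three of the input points on its boundary.
The farthest pair is P_3–P_4 with squared distance 274. The circle on this segment as diameter has centre (-1.5, -0.5) and r² = 274/4 = 68.5.
Check P_1: distance² to centre = 20.5 ≤ 68.5, so it lies inside.
All remaining points lie in this disk, and no smaller disk contains both endpoints, so this is the minimum enclosing circle.

68.5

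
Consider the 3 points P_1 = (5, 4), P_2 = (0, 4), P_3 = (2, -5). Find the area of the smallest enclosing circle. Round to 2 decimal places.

Side lengths²: P_1P_2² = 25, P_1P_3² = 90, P_2P_3² = 85.
Since P_1P_3² = 90 < 85 + 25 = 110, the triangle is acute, so the smallest enclosing circle is the circumcircle.
Circumcentre = (2.5, -1/6), r² = 425/18.
Area = π·r² = π·425/18 ≈ 74.18.

74.18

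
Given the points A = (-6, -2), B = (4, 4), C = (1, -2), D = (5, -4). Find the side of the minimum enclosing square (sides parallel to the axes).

The bounding box has width 11 and height 8.
An axis-aligned square enclosing the set must have side ≥ max(width, height).
So the minimum side is max(11, 8) = 11.

11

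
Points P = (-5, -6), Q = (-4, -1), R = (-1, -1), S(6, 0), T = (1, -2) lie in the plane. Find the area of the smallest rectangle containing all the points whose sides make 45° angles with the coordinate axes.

In coordinates u = x + y, v = x − y the rectangle is axis-aligned; the map (x,y)→(u,v) scales areas by 2.
u-values: -11, -5, -2, 6, -1; range = 6 − (-11) = 17.
v-values: 1, -3, 0, 6, 3; range = 6 − (-3) = 9.
Area = (17 × 9) / 2 = 76.5.

76.5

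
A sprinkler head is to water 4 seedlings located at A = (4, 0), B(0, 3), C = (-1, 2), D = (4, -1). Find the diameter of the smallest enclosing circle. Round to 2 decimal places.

5.83

A smallest enclosing disk is always determined by at most three of the input points on its boundary.
The farthest pair is C–D with squared distance 34. The circle on this segment as diameter has centre (1.5, 0.5) and r² = 34/4 = 8.5.
Check A: distance² to centre = 6.5 ≤ 8.5, so it lies inside.
All remaining points lie in this disk, and no smaller disk contains both endpoints, so this is the minimum enclosing circle.
Diameter = 2r = 2√(8.5) ≈ 5.83.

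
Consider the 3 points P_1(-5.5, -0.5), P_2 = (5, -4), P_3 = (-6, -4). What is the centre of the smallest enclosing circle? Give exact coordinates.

(-0.5, -3)

Side lengths²: P_1P_2² = 122.5, P_1P_3² = 12.5, P_2P_3² = 121.
Since P_1P_2² = 122.5 < 121 + 12.5 = 133.5, the triangle is acute, so the smallest enclosing circle is the circumcircle.
Circumcentre = (-0.5, -3), r² = 31.25.
Centre = (-0.5, -3).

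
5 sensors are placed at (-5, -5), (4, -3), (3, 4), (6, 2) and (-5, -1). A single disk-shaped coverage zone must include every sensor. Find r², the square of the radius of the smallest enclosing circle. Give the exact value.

By Welzl's lemma the MEC is supported by two points (diametrically opposite) or three points (on a circumcircle).
The farthest pair is (-5, -5)–(6, 2) with squared distance 170. The circle on this segment as diameter has centre (0.5, -1.5) and r² = 170/4 = 42.5.
Check (4, -3): distance² to centre = 14.5 ≤ 42.5, so it lies inside.
All remaining points lie in this disk, and no smaller disk contains both endpoints, so this is the minimum enclosing circle.

42.5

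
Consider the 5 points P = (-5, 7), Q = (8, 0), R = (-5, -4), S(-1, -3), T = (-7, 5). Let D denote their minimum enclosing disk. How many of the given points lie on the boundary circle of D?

3

The minimum enclosing circle of a finite set is fixed by two of the points (as a diameter) or three (as a circumcircle).
The minimum enclosing circle is determined by three boundary points: Q, R, T.
Their circumcentre is (0.3, 1.9) with r² = 62.9.
The farthest remaining point P is at distance² 54.1 ≤ 62.9.
The points at distance exactly r from the centre are Q, R, T — 3 points.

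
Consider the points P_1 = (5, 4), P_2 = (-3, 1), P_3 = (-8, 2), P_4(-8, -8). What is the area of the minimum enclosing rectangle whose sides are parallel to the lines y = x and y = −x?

In coordinates u = x + y, v = x − y the rectangle is axis-aligned; the map (x,y)→(u,v) scales areas by 2.
u-values: 9, -2, -6, -16; range = 9 − (-16) = 25.
v-values: 1, -4, -10, 0; range = 1 − (-10) = 11.
Area = (25 × 11) / 2 = 137.5.

137.5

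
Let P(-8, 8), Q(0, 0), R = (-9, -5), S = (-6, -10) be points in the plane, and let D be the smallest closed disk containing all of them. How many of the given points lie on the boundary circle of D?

A smallest enclosing disk is always determined by at most three of the input points on its boundary.
The farthest pair is P–S with squared distance 328. The circle on this segment as diameter has centre (-7, -1) and r² = 328/4 = 82.
Check Q: distance² to centre = 50 ≤ 82, so it lies inside.
All remaining points lie in this disk, and no smaller disk contains both endpoints, so this is the minimum enclosing circle.
The points at distance exactly r from the centre are P, S — 2 points.

2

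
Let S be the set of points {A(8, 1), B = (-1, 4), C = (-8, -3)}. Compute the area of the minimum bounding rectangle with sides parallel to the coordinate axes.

112

x ranges over [-8, 8], width 16.
y ranges over [-3, 4], height 7.
Area = 16 × 7 = 112.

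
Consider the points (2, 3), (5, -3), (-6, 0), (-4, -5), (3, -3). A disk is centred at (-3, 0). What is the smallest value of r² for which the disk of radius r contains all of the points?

The required radius is the distance from (-3, 0) to the farthest point.
Squared distances: 34, 73, 9, 26, 45.
Maximum is 73, attained at (5, -3).

73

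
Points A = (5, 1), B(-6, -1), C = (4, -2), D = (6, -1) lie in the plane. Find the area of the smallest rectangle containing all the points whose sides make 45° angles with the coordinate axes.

In coordinates u = x + y, v = x − y the rectangle is axis-aligned; the map (x,y)→(u,v) scales areas by 2.
u-values: 6, -7, 2, 5; range = 6 − (-7) = 13.
v-values: 4, -5, 6, 7; range = 7 − (-5) = 12.
Area = (13 × 12) / 2 = 78.

78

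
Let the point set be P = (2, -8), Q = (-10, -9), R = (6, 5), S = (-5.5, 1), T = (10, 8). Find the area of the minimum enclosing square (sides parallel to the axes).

400

The bounding box has width 20 and height 17.
An axis-aligned square enclosing the set must have side ≥ max(width, height).
So the minimum side is max(20, 17) = 20.
Area = 20² = 400.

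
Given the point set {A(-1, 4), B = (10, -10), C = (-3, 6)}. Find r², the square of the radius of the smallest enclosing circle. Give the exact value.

Side lengths²: AB² = 317, AC² = 8, BC² = 425.
Since BC² = 425 ≥ 317 + 8 = 325, the angle opposite BC is not acute, so the smallest enclosing circle has BC as diameter.
Centre = midpoint of BC = (3.5, -2), r² = 425/4 = 106.25.

106.25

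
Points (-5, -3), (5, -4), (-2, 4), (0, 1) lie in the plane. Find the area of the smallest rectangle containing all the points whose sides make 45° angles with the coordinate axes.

In coordinates u = x + y, v = x − y the rectangle is axis-aligned; the map (x,y)→(u,v) scales areas by 2.
u-values: -8, 1, 2, 1; range = 2 − (-8) = 10.
v-values: -2, 9, -6, -1; range = 9 − (-6) = 15.
Area = (10 × 15) / 2 = 75.

75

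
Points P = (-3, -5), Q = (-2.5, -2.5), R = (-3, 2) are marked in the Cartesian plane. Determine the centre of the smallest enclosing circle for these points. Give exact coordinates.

(-3, -1.5)

Side lengths²: PQ² = 6.5, PR² = 49, QR² = 20.5.
Since PR² = 49 ≥ 20.5 + 6.5 = 27, the angle opposite PR is not acute, so the smallest enclosing circle has PR as diameter.
Centre = midpoint of PR = (-3, -1.5), r² = 49/4 = 12.25.
Centre = (-3, -1.5).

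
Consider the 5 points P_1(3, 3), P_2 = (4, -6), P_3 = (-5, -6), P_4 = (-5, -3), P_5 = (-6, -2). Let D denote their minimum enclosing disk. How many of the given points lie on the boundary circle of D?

A smallest enclosing disk is always determined by at most three of the input points on its boundary.
The minimum enclosing circle is determined by three boundary points: P_1, P_2, P_3.
Their circumcentre is (-0.5, -35/18) with r² = 5945/162.
The farthest remaining point P_5 is at distance² 4901/162 ≤ 5945/162.
The points at distance exactly r from the centre are P_1, P_2, P_3 — 3 points.

3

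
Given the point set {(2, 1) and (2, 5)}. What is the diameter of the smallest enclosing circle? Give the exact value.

4

The smallest circle enclosing two points has them as diameter endpoints.
Centre = midpoint = (2, 3); r² = |(2, 1)−(2, 5)|²/4 = 16/4 = 4.
Diameter = 2r = 2√4 = 4.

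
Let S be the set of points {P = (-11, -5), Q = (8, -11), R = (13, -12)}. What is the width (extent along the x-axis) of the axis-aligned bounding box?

max x = 13, min x = -11, so width = 24.

24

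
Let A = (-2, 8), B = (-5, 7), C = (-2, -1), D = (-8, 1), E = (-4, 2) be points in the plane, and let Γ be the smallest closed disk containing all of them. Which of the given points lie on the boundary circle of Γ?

A, C, D

The minimum enclosing circle is determined by three boundary points: A, C, D.
Their circumcentre is (-23/6, 3.5) with r² = 425/18.
The farthest remaining point B is at distance² 245/18 ≤ 425/18.
The points at distance exactly r from the centre are A, C, D — 3 points.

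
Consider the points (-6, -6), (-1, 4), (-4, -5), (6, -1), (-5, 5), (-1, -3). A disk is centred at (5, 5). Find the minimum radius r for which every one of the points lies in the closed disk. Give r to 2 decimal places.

The required radius is the distance from (5, 5) to the farthest point.
Squared distances: 242, 37, 181, 37, 100, 100.
Maximum is 242, attained at (-6, -6).
r = √242 ≈ 15.56.

15.56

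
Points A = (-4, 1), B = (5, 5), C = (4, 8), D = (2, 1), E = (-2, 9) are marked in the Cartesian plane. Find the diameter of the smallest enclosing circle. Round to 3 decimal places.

10.630

A smallest enclosing disk is always determined by at most three of the input points on its boundary.
The farthest pair is A–C with squared distance 113. The circle on this segment as diameter has centre (0, 4.5) and r² = 113/4 = 28.25.
Check B: distance² to centre = 25.25 ≤ 28.25, so it lies inside.
All remaining points lie in this disk, and no smaller disk contains both endpoints, so this is the minimum enclosing circle.
Diameter = 2r = 2√(28.25) ≈ 10.630.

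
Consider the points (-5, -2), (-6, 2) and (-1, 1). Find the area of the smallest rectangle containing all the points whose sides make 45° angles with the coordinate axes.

In coordinates u = x + y, v = x − y the rectangle is axis-aligned; the map (x,y)→(u,v) scales areas by 2.
u-values: -7, -4, 0; range = 0 − (-7) = 7.
v-values: -3, -8, -2; range = -2 − (-8) = 6.
Area = (7 × 6) / 2 = 21.

21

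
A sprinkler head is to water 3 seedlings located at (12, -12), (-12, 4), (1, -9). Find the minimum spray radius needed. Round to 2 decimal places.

Call the three points A, B, C in the order given.
Side lengths²: AB² = 832, AC² = 130, BC² = 338.
Since AB² = 832 ≥ 338 + 130 = 468, the angle opposite AB is not acute, so the smallest enclosing circle has AB as diameter.
Centre = midpoint of AB = (0, -4), r² = 832/4 = 208.
r = √208 ≈ 14.42.

14.42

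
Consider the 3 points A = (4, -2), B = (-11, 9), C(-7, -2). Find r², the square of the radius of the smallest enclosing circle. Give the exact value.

86.5

Side lengths²: AB² = 346, AC² = 121, BC² = 137.
Since AB² = 346 ≥ 137 + 121 = 258, the angle opposite AB is not acute, so the smallest enclosing circle has AB as diameter.
Centre = midpoint of AB = (-3.5, 3.5), r² = 346/4 = 86.5.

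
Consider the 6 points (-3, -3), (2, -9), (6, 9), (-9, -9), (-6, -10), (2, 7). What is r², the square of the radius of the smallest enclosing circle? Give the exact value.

The farthest pair is (6, 9)–(-9, -9) with squared distance 549. The circle on this segment as diameter has centre (-1.5, 0) and r² = 549/4 = 137.25.
Check (-3, -3): distance² to centre = 11.25 ≤ 137.25, so it lies inside.
All remaining points lie in this disk, and no smaller disk contains both endpoints, so this is the minimum enclosing circle.

137.25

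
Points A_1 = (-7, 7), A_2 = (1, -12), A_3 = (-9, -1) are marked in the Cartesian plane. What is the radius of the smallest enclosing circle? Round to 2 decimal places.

Side lengths²: A_1A_2² = 425, A_1A_3² = 68, A_2A_3² = 221.
Since A_1A_2² = 425 ≥ 221 + 68 = 289, the angle opposite A_1A_2 is not acute, so the smallest enclosing circle has A_1A_2 as diameter.
Centre = midpoint of A_1A_2 = (-3, -2.5), r² = 425/4 = 106.25.
r = √(106.25) ≈ 10.31.

10.31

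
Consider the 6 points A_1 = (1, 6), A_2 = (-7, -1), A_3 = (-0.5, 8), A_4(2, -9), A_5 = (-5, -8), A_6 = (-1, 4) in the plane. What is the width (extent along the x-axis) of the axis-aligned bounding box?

9

max x = 2, min x = -7, so width = 9.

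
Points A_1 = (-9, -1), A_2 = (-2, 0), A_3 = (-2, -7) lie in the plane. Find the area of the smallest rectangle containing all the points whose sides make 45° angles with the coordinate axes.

52

In coordinates u = x + y, v = x − y the rectangle is axis-aligned; the map (x,y)→(u,v) scales areas by 2.
u-values: -10, -2, -9; range = -2 − (-10) = 8.
v-values: -8, -2, 5; range = 5 − (-8) = 13.
Area = (8 × 13) / 2 = 52.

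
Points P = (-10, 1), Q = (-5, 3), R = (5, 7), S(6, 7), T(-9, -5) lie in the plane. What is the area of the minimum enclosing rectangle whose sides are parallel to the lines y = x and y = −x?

135

In coordinates u = x + y, v = x − y the rectangle is axis-aligned; the map (x,y)→(u,v) scales areas by 2.
u-values: -9, -2, 12, 13, -14; range = 13 − (-14) = 27.
v-values: -11, -8, -2, -1, -4; range = -1 − (-11) = 10.
Area = (27 × 10) / 2 = 135.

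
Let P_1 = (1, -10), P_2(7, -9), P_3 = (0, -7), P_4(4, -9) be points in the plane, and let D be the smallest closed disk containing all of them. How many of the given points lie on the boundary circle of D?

By Welzl's lemma the MEC is supported by two points (diametrically opposite) or three points (on a circumcircle).
The farthest pair is P_2–P_3 with squared distance 53. The circle on this segment as diameter has centre (3.5, -8) and r² = 53/4 = 13.25.
Check P_1: distance² to centre = 10.25 ≤ 13.25, so it lies inside.
All remaining points lie in this disk, and no smaller disk contains both endpoints, so this is the minimum enclosing circle.
The points at distance exactly r from the centre are P_2, P_3 — 2 points.

2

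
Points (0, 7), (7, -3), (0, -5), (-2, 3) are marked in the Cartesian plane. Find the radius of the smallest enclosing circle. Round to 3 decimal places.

The minimum enclosing circle of a finite set is fixed by two of the points (as a diameter) or three (as a circumcircle).
The minimum enclosing circle is determined by three boundary points: (0, 7), (7, -3), (0, -5).
Their circumcentre is (29/14, 1) with r² = 7897/196.
The farthest remaining point (-2, 3) is at distance² 4033/196 ≤ 7897/196.
r = √(7897/196) ≈ 6.348.

6.348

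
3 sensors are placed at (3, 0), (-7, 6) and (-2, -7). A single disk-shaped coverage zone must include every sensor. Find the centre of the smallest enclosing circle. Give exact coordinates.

Call the three points A, B, C in the order given.
Side lengths²: AB² = 136, AC² = 74, BC² = 194.
Since BC² = 194 < 136 + 74 = 210, the triangle is acute, so the smallest enclosing circle is the circumcircle.
Circumcentre = (-3.98, -0.3), r² = 48.8104.
Centre = (-3.98, -0.3).

(-3.98, -0.3)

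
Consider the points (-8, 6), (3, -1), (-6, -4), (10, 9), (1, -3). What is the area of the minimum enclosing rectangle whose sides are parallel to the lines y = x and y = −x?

In coordinates u = x + y, v = x − y the rectangle is axis-aligned; the map (x,y)→(u,v) scales areas by 2.
u-values: -2, 2, -10, 19, -2; range = 19 − (-10) = 29.
v-values: -14, 4, -2, 1, 4; range = 4 − (-14) = 18.
Area = (29 × 18) / 2 = 261.

261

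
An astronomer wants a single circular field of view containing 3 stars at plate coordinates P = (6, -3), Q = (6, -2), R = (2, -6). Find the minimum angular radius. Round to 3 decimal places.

Side lengths²: PQ² = 1, PR² = 25, QR² = 32.
Since QR² = 32 ≥ 25 + 1 = 26, the angle opposite QR is not acute, so the smallest enclosing circle has QR as diameter.
Centre = midpoint of QR = (4, -4), r² = 32/4 = 8.
r = √8 ≈ 2.828.

2.828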